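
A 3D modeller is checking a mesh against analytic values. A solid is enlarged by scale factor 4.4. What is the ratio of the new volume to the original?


Linear scale factor k = 4.4
Rule: under a linear scaling by k, volumes scale by k^3.
k^3 = 4.4 * 4.4 * 4.4
k^3 = 19.36 * 4.4
k^3 = 85.184
Volume scales by a factor of 85.184.
85.184 (dimensionless)


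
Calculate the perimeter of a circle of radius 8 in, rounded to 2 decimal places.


Shape: circle
Radius r = 8 in
Formula: C = 2 * pi * r
C = 2 * pi * 8
C = 16 * pi
C = 50.27
50.27 in


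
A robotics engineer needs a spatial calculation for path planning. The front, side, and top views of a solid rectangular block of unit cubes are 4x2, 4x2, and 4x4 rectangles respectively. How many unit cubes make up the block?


Orthographic views of a solid rectangular block:
Front view 4 x 2 -> length = 4, height = 2
Side view 4 x 2 -> width = 4, height = 2 (consistent)
Top view 4 x 4 -> confirms length = 4, width = 4
The block is 4 x 4 x 2.
Total unit cubes = 4 * 4 * 2 = 32
32 unit cubes


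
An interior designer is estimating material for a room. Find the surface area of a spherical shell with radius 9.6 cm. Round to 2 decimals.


Shape: sphere
Radius r = 9.6 cm
Formula: SA = 4 * pi * r^2
r^2 = 92.16
SA = 4 * pi * 92.16
SA = 368.64 * pi
SA = 1158.12
1158.12 cm^2


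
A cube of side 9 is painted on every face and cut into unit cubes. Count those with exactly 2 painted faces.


Large cube: 9 x 9 x 9, cut into unit cubes.
n = 9, so n - 2 = 7
Cubes with 2 painted faces lie along the edges, excluding corners.
A cube has 12 edges; each contributes (n - 2) = 7 such cubes.
Count = 12 * 7 = 84
84 unit cubes


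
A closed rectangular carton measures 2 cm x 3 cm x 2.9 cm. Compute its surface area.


Shape: rectangular prism
l = 2 cm, w = 3 cm, h = 2.9 cm
Formula: SA = 2(lw + lh + wh)
lw = 6, lh = 5.8, wh = 8.7
lw + lh + wh = 20.5
SA = 2 * 20.5
SA = 41
41 cm^2


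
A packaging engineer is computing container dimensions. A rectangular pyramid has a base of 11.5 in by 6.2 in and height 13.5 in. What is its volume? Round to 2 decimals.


Shape: rectangular pyramid
Base: 11.5 in x 6.2 in, Height h = 13.5 in
Formula: V = (1/3) * base_area * h
base_area = 11.5 * 6.2 = 71.3
base_area * h = 71.3 * 13.5 = 962.55
V = 962.55 / 3
V = 320.85
320.85 in^3


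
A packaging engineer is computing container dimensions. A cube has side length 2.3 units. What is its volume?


Shape: cube
Side s = 2.3 units
Formula: V = s^3
V = 2.3 * 2.3 * 2.3
V = 5.29 * 2.3
V = 12.167
12.167 units^3


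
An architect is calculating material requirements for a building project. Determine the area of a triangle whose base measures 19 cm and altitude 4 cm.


Shape: triangle
Base b = 19 cm, Height h = 4 cm
Formula: A = (1/2) * b * h
A = 0.5 * 19 * 4
A = 0.5 * 76
A = 38
38 cm^2


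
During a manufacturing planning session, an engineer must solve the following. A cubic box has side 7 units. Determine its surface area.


Shape: cube
Side s = 7 units
A cube has 6 square faces.
Formula: SA = 6 * s^2
s^2 = 49
SA = 6 * 49
SA = 294
294 units^2


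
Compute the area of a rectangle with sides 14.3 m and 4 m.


Shape: rectangle
Length l = 14.3 m, Width w = 4 m
Formula: A = l * w
A = 14.3 * 4
A = 57.2
57.2 m^2


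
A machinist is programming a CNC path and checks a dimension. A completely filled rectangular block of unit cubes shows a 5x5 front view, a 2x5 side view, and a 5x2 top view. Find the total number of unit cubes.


Orthographic views of a solid rectangular block:
Front view 5 x 5 -> length = 5, height = 5
Side view 2 x 5 -> width = 2, height = 5 (consistent)
Top view 5 x 2 -> confirms length = 5, width = 2
The block is 5 x 2 x 5.
Total unit cubes = 5 * 2 * 5 = 50
50 unit cubes


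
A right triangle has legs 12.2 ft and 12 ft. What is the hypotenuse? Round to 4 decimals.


Shape: right triangle
Legs a = 12.2 ft, b = 12 ft
Formula: c = sqrt(a^2 + b^2)
a^2 = 148.84, b^2 = 144
a^2 + b^2 = 292.84
c = sqrt(292.84)
c = 17.1126
17.1126 ft


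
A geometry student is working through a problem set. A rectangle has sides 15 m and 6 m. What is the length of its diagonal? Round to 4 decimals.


Shape: rectangle (diagonal via Pythagoras)
Sides: 15 m and 6 m
Formula: d = sqrt(l^2 + w^2)
l^2 = 225, w^2 = 36
l^2 + w^2 = 261
d = sqrt(261)
d = 16.1555
16.1555 m


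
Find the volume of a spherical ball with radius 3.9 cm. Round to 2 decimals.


Shape: sphere
Radius r = 3.9 cm
Formula: V = (4/3) * pi * r^3
r^3 = 59.319
(4/3) * 59.319 = 79.092
V = 79.092 * pi
V = 248.47
248.47 cm^3


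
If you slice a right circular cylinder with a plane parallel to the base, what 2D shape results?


Solid: right circular cylinder
Cutting plane: parallel to the base
Visualize the intersection of the plane with the solid's surface.
The boundary of the cut region is a circle.
circle


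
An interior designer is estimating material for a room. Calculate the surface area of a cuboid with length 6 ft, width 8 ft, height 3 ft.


Shape: rectangular prism
l = 6 ft, w = 8 ft, h = 3 ft
Formula: SA = 2(lw + lh + wh)
lw = 48, lh = 18, wh = 24
lw + lh + wh = 90
SA = 2 * 90
SA = 180
180 ft^2


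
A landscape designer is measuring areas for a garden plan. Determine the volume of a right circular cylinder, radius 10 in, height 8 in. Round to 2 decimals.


Shape: cylinder
Radius r = 10 in, Height h = 8 in
Formula: V = pi * r^2 * h
r^2 = 100
V = pi * 100 * 8
V = 800 * pi
V = 2513.27
2513.27 in^3


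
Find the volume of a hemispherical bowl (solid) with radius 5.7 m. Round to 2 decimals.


Shape: hemisphere (half of a sphere)
Radius r = 5.7 m
Formula: V = (1/2) * (4/3) * pi * r^3 = (2/3) * pi * r^3
r^3 = 185.193
(2/3) * 185.193 = 123.462
V = 123.462 * pi
V = 387.87
387.87 m^3


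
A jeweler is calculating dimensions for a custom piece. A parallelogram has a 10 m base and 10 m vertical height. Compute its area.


Shape: parallelogram
Base b = 10 m, Height h = 10 m
Formula: A = b * h
A = 10 * 10
A = 100
100 m^2


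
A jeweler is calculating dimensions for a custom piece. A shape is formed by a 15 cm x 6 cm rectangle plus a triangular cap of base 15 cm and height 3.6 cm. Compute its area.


Composite shape: rectangle + triangle
Rectangle area = 15 * 6 = 90
Triangle area = 0.5 * 15 * 3.6 = 27
Total = 90 + 27
Total = 117
117 cm^2


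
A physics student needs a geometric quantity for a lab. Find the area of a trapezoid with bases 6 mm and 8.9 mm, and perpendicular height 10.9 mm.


Shape: trapezoid
Parallel sides a = 6 mm, b = 8.9 mm; Height h = 10.9 mm
Formula: A = (a + b) * h / 2
a + b = 6 + 8.9 = 14.9
A = 14.9 * 10.9 / 2
A = 162.41 / 2
A = 81.205
81.205 mm^2


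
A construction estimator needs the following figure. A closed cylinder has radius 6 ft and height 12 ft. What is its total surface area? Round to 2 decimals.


Shape: closed cylinder
Radius r = 6 ft, Height h = 12 ft
Formula: SA = 2*pi*r^2 + 2*pi*r*h = 2*pi*r*(r + h)
r + h = 18
2 * r * (r + h) = 2 * 6 * 18 = 216
SA = 216 * pi
SA = 678.58
678.58 ft^2


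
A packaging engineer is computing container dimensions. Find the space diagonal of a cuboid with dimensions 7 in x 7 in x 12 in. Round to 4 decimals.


Shape: rectangular box (space diagonal)
l = 7 in, w = 7 in, h = 12 in
Visualize: the diagonal of the base, then a right triangle with that diagonal and the height.
Formula: d = sqrt(l^2 + w^2 + h^2)
l^2 + w^2 + h^2 = 49 + 49 + 144 = 242
d = sqrt(242)
d = 15.5563
15.5563 in


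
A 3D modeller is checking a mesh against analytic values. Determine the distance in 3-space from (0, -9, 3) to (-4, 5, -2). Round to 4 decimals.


3D distance between two points
P1 = (0, -9, 3), P2 = (-4, 5, -2)
Formula: d = sqrt((x2-x1)^2 + (y2-y1)^2 + (z2-z1)^2)
dx = -4 - 0 = -4
dy = 5 - -9 = 14
dz = -2 - 3 = -5
dx^2 + dy^2 + dz^2 = 16 + 196 + 25 = 237
d = sqrt(237)
d = 15.3948
15.3948 units


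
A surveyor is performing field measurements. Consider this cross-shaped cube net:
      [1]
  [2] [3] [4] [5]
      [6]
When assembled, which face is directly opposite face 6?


Net: cross layout. Take square 3 as the base (bottom).
Fold the four squares in the horizontal row up around 3: 2 -> left, 4 -> right, 5 wraps to the top.
Fold 1 and 6 up from 3: 1 -> back, 6 -> front.
Opposite pairs are therefore: (1, 6), (2, 4), (3, 5).
Face 6 is opposite face 1.
face 1


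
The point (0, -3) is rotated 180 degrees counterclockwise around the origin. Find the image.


Transformation: rotation about the origin
Original point: (0, -3)
Rule for 180 deg: (x, y) -> (-x, -y)
Apply: (0, -3) -> (0, 3)
(0, 3)


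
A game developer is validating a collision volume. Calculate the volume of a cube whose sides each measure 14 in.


Shape: cube
Side s = 14 in
Formula: V = s^3
V = 14 * 14 * 14
V = 196 * 14
V = 2744
2744 in^3


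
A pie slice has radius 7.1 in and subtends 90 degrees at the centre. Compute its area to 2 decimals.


Shape: circular sector
Radius r = 7.1 in, Angle = 90 degrees
Formula: A = (angle/360) * pi * r^2
r^2 = 50.41
Fraction of circle = 90/360
A = (90/360) * pi * 50.41
A = 12.6025 * pi
A = 39.59
39.59 in^2


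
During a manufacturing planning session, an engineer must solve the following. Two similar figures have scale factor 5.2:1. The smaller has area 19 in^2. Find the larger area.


Linear scale factor k = 5.2
Original area = 19 in^2
Rule: under a linear scaling by k, areas scale by k^2.
k^2 = 5.2^2 = 27.04
New area = 19 * 27.04
New area = 513.76
513.76 in^2


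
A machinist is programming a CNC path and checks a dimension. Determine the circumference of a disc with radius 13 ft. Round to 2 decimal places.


Shape: circle
Radius r = 13 ft
Formula: C = 2 * pi * r
C = 2 * pi * 13
C = 26 * pi
C = 81.68
81.68 ft


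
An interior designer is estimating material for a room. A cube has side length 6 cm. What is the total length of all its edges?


Shape: cube
Side s = 6 cm
A cube has 12 edges, all equal.
Formula: total edge length = 12 * s
Total = 12 * 6
Total = 72
72 cm


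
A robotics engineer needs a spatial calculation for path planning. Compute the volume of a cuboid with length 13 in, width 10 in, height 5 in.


Shape: rectangular prism
l = 13 in, w = 10 in, h = 5 in
Formula: V = l * w * h
V = 13 * 10 * 5
V = 130 * 5
V = 650
650 in^3


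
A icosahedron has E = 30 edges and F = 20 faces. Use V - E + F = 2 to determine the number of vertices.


Polyhedron: icosahedron
Euler's formula for convex polyhedra: V - E + F = 2
Given: E = 30 edges and F = 20 faces
Solve for V:
V = 2 + E - F = 2 + 30 - 20 = 12
12 vertices


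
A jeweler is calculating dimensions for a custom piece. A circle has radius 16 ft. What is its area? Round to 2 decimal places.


Shape: circle
Radius r = 16 ft
Formula: A = pi * r^2
r^2 = 16^2 = 256
A = pi * 256
A = 804.25
804.25 ft^2


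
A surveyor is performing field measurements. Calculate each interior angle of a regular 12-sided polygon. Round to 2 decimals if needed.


Shape: regular dodecagon (12 sides)
Formula: interior angle = (n - 2) * 180 / n
(n - 2) = 10
(n - 2) * 180 = 1800
angle = 1800 / 12
angle = 150
150 degrees


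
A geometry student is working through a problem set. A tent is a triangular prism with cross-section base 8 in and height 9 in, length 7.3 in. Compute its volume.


Shape: triangular prism
Triangle base = 8 in, triangle height = 9 in, prism length L = 7.3 in
Formula: V = (1/2 * b * h_tri) * L
Cross-section area = 0.5 * 8 * 9 = 36
V = 36 * 7.3
V = 262.8
262.8 in^3


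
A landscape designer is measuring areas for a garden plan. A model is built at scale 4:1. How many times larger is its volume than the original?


Linear scale factor k = 4
Rule: under a linear scaling by k, volumes scale by k^3.
k^3 = 4 * 4 * 4
k^3 = 16 * 4
k^3 = 64
Volume scales by a factor of 64.
64 (dimensionless)


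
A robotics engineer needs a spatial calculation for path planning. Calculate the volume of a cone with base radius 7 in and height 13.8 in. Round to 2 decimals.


Shape: cone
Radius r = 7 in, Height h = 13.8 in
Formula: V = (1/3) * pi * r^2 * h
r^2 = 49
pi * r^2 * h = pi * 49 * 13.8 = 676.2 * pi
V = 676.2 * pi / 3
V = 708.11
708.11 in^3


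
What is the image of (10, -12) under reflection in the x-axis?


Transformation: reflection
Original point: (10, -12)
Rule for reflection over the x-axis: (x, y) -> (x, -y)
Apply: (10, -12) -> (10, 12)
(10, 12)


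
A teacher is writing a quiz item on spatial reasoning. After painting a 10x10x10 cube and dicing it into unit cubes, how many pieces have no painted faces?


Large cube: 10 x 10 x 10, cut into unit cubes.
n = 10, so n - 2 = 8
Unpainted cubes form the interior (n - 2)^3 block.
(n - 2)^3 = 8^3 = 512
512 unit cubes


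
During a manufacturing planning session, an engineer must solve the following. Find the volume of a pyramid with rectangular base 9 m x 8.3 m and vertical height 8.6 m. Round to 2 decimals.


Shape: rectangular pyramid
Base: 9 m x 8.3 m, Height h = 8.6 m
Formula: V = (1/3) * base_area * h
base_area = 9 * 8.3 = 74.7
base_area * h = 74.7 * 8.6 = 642.42
V = 642.42 / 3
V = 214.14
214.14 m^3


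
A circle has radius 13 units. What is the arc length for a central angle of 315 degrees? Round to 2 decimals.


Shape: circular arc
Radius r = 13 units, Angle = 315 degrees
Formula: L = (angle/360) * 2 * pi * r
2 * pi * r = 26 * pi
L = (315/360) * 26 * pi
L = 22.75 * pi
L = 71.47
71.47 units


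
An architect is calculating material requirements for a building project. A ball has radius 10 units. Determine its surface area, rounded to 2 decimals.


Shape: sphere
Radius r = 10 units
Formula: SA = 4 * pi * r^2
r^2 = 100
SA = 4 * pi * 100
SA = 400 * pi
SA = 1256.64
1256.64 units^2


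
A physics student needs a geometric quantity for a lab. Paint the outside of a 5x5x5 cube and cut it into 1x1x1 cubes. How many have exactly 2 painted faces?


Large cube: 5 x 5 x 5, cut into unit cubes.
n = 5, so n - 2 = 3
Cubes with 2 painted faces lie along the edges, excluding corners.
A cube has 12 edges; each contributes (n - 2) = 3 such cubes.
Count = 12 * 3 = 36
36 unit cubes


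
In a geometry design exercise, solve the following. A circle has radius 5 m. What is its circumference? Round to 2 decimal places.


Shape: circle
Radius r = 5 m
Formula: C = 2 * pi * r
C = 2 * pi * 5
C = 10 * pi
C = 31.42
31.42 m


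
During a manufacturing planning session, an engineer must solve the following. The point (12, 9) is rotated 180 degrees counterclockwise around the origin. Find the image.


Transformation: rotation about the origin
Original point: (12, 9)
Rule for 180 deg: (x, y) -> (-x, -y)
Apply: (12, 9) -> (-12, -9)
(-12, -9)


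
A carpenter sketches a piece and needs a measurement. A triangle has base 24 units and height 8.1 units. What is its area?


Shape: triangle
Base b = 24 units, Height h = 8.1 units
Formula: A = (1/2) * b * h
A = 0.5 * 24 * 8.1
A = 0.5 * 194.4
A = 97.2
97.2 units^2


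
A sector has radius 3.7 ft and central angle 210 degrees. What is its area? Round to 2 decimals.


Shape: circular sector
Radius r = 3.7 ft, Angle = 210 degrees
Formula: A = (angle/360) * pi * r^2
r^2 = 13.69
Fraction of circle = 210/360
A = (210/360) * pi * 13.69
A = 7.985833 * pi
A = 25.09
25.09 ft^2


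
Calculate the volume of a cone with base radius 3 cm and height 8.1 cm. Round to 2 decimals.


Shape: cone
Radius r = 3 cm, Height h = 8.1 cm
Formula: V = (1/3) * pi * r^2 * h
r^2 = 9
pi * r^2 * h = pi * 9 * 8.1 = 72.9 * pi
V = 72.9 * pi / 3
V = 76.34
76.34 cm^3


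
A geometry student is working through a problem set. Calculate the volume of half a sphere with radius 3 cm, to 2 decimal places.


Shape: hemisphere (half of a sphere)
Radius r = 3 cm
Formula: V = (1/2) * (4/3) * pi * r^3 = (2/3) * pi * r^3
r^3 = 27
(2/3) * 27 = 18
V = 18 * pi
V = 56.55
56.55 cm^3


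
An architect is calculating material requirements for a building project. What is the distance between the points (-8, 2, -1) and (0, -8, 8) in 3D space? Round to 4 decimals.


3D distance between two points
P1 = (-8, 2, -1), P2 = (0, -8, 8)
Formula: d = sqrt((x2-x1)^2 + (y2-y1)^2 + (z2-z1)^2)
dx = 0 - -8 = 8
dy = -8 - 2 = -10
dz = 8 - -1 = 9
dx^2 + dy^2 + dz^2 = 64 + 100 + 81 = 245
d = sqrt(245)
d = 15.6525
15.6525 units


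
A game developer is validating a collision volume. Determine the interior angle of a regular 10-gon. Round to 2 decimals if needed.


Shape: regular decagon (10 sides)
Formula: interior angle = (n - 2) * 180 / n
(n - 2) = 8
(n - 2) * 180 = 1440
angle = 1440 / 10
angle = 144
144 degrees


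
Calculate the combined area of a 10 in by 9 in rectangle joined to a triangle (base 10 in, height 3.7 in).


Composite shape: rectangle + triangle
Rectangle area = 10 * 9 = 90
Triangle area = 0.5 * 10 * 3.7 = 18.5
Total = 90 + 18.5
Total = 108.5
108.5 in^2


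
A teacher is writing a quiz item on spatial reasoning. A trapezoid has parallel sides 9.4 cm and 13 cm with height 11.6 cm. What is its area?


Shape: trapezoid
Parallel sides a = 9.4 cm, b = 13 cm; Height h = 11.6 cm
Formula: A = (a + b) * h / 2
a + b = 9.4 + 13 = 22.4
A = 22.4 * 11.6 / 2
A = 259.84 / 2
A = 129.92
129.92 cm^2


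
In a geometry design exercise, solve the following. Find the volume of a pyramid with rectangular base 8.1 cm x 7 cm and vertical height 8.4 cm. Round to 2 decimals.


Shape: rectangular pyramid
Base: 8.1 cm x 7 cm, Height h = 8.4 cm
Formula: V = (1/3) * base_area * h
base_area = 8.1 * 7 = 56.7
base_area * h = 56.7 * 8.4 = 476.28
V = 476.28 / 3
V = 158.76
158.76 cm^3


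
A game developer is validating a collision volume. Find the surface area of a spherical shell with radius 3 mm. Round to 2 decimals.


Shape: sphere
Radius r = 3 mm
Formula: SA = 4 * pi * r^2
r^2 = 9
SA = 4 * pi * 9
SA = 36 * pi
SA = 113.1
113.1 mm^2


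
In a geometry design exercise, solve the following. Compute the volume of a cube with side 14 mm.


Shape: cube
Side s = 14 mm
Formula: V = s^3
V = 14 * 14 * 14
V = 196 * 14
V = 2744
2744 mm^3


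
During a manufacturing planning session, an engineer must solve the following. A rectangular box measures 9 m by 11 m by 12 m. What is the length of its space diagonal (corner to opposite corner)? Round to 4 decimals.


Shape: rectangular box (space diagonal)
l = 9 m, w = 11 m, h = 12 m
Visualize: the diagonal of the base, then a right triangle with that diagonal and the height.
Formula: d = sqrt(l^2 + w^2 + h^2)
l^2 + w^2 + h^2 = 81 + 121 + 144 = 346
d = sqrt(346)
d = 18.6011
18.6011 m


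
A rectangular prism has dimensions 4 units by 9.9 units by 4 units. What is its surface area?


Shape: rectangular prism
l = 4 units, w = 9.9 units, h = 4 units
Formula: SA = 2(lw + lh + wh)
lw = 39.6, lh = 16, wh = 39.6
lw + lh + wh = 95.2
SA = 2 * 95.2
SA = 190.4
190.4 units^2


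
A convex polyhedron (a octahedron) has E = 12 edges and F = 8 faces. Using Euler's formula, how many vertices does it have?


Polyhedron: octahedron
Euler's formula for convex polyhedra: V - E + F = 2
Given: E = 12 edges and F = 8 faces
Solve for V:
V = 2 + E - F = 2 + 12 - 8 = 6
6 vertices


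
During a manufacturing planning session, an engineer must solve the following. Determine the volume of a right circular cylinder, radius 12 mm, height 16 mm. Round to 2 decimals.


Shape: cylinder
Radius r = 12 mm, Height h = 16 mm
Formula: V = pi * r^2 * h
r^2 = 144
V = pi * 144 * 16
V = 2304 * pi
V = 7238.23
7238.23 mm^3


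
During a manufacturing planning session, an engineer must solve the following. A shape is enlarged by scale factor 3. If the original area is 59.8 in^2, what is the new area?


Linear scale factor k = 3
Original area = 59.8 in^2
Rule: under a linear scaling by k, areas scale by k^2.
k^2 = 3^2 = 9
New area = 59.8 * 9
New area = 538.2
538.2 in^2


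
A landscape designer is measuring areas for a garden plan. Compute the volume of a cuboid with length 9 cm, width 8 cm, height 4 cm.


Shape: rectangular prism
l = 9 cm, w = 8 cm, h = 4 cm
Formula: V = l * w * h
V = 9 * 8 * 4
V = 72 * 4
V = 288
288 cm^3


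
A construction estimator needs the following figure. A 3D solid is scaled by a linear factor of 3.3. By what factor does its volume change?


Linear scale factor k = 3.3
Rule: under a linear scaling by k, volumes scale by k^3.
k^3 = 3.3 * 3.3 * 3.3
k^3 = 10.89 * 3.3
k^3 = 35.937
Volume scales by a factor of 35.937.
35.937 (dimensionless)


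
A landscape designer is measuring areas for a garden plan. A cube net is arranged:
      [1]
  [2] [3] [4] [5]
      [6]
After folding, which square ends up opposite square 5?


Net: cross layout. Take square 3 as the base (bottom).
Fold the four squares in the horizontal row up around 3: 2 -> left, 4 -> right, 5 wraps to the top.
Fold 1 and 6 up from 3: 1 -> back, 6 -> front.
Opposite pairs are therefore: (1, 6), (2, 4), (3, 5).
Face 5 is opposite face 3.
face 3


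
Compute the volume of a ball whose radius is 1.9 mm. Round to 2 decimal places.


Shape: sphere
Radius r = 1.9 mm
Formula: V = (4/3) * pi * r^3
r^3 = 6.859
(4/3) * 6.859 = 9.145333
V = 9.145333 * pi
V = 28.73
28.73 mm^3


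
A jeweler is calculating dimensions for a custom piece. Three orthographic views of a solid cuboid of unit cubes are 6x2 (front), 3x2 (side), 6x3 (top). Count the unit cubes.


Orthographic views of a solid rectangular block:
Front view 6 x 2 -> length = 6, height = 2
Side view 3 x 2 -> width = 3, height = 2 (consistent)
Top view 6 x 3 -> confirms length = 6, width = 3
The block is 6 x 3 x 2.
Total unit cubes = 6 * 3 * 2 = 36
36 unit cubes


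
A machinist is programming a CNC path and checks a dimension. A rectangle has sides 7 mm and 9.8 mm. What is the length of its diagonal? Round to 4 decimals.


Shape: rectangle (diagonal via Pythagoras)
Sides: 7 mm and 9.8 mm
Formula: d = sqrt(l^2 + w^2)
l^2 = 49, w^2 = 96.04
l^2 + w^2 = 145.04
d = sqrt(145.04)
d = 12.0433
12.0433 mm


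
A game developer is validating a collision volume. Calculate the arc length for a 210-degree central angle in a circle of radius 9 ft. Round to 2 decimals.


Shape: circular arc
Radius r = 9 ft, Angle = 210 degrees
Formula: L = (angle/360) * 2 * pi * r
2 * pi * r = 18 * pi
L = (210/360) * 18 * pi
L = 10.5 * pi
L = 32.99
32.99 ft


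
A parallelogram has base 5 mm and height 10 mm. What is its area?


Shape: parallelogram
Base b = 5 mm, Height h = 10 mm
Formula: A = b * h
A = 5 * 10
A = 50
50 mm^2


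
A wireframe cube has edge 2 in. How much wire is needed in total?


Shape: cube
Side s = 2 in
A cube has 12 edges, all equal.
Formula: total edge length = 12 * s
Total = 12 * 2
Total = 24
24 in


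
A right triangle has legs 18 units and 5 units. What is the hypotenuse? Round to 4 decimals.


Shape: right triangle
Legs a = 18 units, b = 5 units
Formula: c = sqrt(a^2 + b^2)
a^2 = 324, b^2 = 25
a^2 + b^2 = 349
c = sqrt(349)
c = 18.6815
18.6815 units


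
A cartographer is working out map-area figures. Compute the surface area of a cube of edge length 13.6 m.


Shape: cube
Side s = 13.6 m
A cube has 6 square faces.
Formula: SA = 6 * s^2
s^2 = 184.96
SA = 6 * 184.96
SA = 1109.76
1109.76 m^2


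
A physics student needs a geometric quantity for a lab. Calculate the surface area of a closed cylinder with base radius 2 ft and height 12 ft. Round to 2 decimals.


Shape: closed cylinder
Radius r = 2 ft, Height h = 12 ft
Formula: SA = 2*pi*r^2 + 2*pi*r*h = 2*pi*r*(r + h)
r + h = 14
2 * r * (r + h) = 2 * 2 * 14 = 56
SA = 56 * pi
SA = 175.93
175.93 ft^2


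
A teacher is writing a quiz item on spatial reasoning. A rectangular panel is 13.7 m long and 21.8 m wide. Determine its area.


Shape: rectangle
Length l = 13.7 m, Width w = 21.8 m
Formula: A = l * w
A = 13.7 * 21.8
A = 298.66
298.66 m^2


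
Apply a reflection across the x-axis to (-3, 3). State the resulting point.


Transformation: reflection
Original point: (-3, 3)
Rule for reflection over the x-axis: (x, y) -> (x, -y)
Apply: (-3, 3) -> (-3, -3)
(-3, -3)


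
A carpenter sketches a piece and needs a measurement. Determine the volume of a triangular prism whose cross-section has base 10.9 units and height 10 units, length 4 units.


Shape: triangular prism
Triangle base = 10.9 units, triangle height = 10 units, prism length L = 4 units
Formula: V = (1/2 * b * h_tri) * L
Cross-section area = 0.5 * 10.9 * 10 = 54.5
V = 54.5 * 4
V = 218
218 units^3


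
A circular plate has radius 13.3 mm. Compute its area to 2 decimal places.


Shape: circle
Radius r = 13.3 mm
Formula: A = pi * r^2
r^2 = 13.3^2 = 176.89
A = pi * 176.89
A = 555.72
555.72 mm^2


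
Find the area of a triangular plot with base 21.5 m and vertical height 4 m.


Shape: triangle
Base b = 21.5 m, Height h = 4 m
Formula: A = (1/2) * b * h
A = 0.5 * 21.5 * 4
A = 0.5 * 86
A = 43
43 m^2


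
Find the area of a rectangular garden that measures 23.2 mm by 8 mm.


Shape: rectangle
Length l = 23.2 mm, Width w = 8 mm
Formula: A = l * w
A = 23.2 * 8
A = 185.6
185.6 mm^2


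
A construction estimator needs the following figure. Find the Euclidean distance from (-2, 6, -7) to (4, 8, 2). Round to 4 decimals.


3D distance between two points
P1 = (-2, 6, -7), P2 = (4, 8, 2)
Formula: d = sqrt((x2-x1)^2 + (y2-y1)^2 + (z2-z1)^2)
dx = 4 - -2 = 6
dy = 8 - 6 = 2
dz = 2 - -7 = 9
dx^2 + dy^2 + dz^2 = 36 + 4 + 81 = 121
d = sqrt(121)
d = 11.0
11 units


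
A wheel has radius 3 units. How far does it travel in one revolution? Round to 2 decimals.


Shape: circle
Radius r = 3 units
Formula: C = 2 * pi * r
C = 2 * pi * 3
C = 6 * pi
C = 18.85
18.85 units


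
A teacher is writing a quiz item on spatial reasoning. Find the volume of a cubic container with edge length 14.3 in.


Shape: cube
Side s = 14.3 in
Formula: V = s^3
V = 14.3 * 14.3 * 14.3
V = 204.49 * 14.3
V = 2924.207
2924.207 in^3


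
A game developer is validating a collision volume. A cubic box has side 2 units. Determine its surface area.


Shape: cube
Side s = 2 units
A cube has 6 square faces.
Formula: SA = 6 * s^2
s^2 = 4
SA = 6 * 4
SA = 24
24 units^2


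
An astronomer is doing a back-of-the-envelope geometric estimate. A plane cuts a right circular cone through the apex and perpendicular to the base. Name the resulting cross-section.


Solid: right circular cone
Cutting plane: through the apex and perpendicular to the base
Visualize the intersection of the plane with the solid's surface.
The boundary of the cut region is a isosceles triangle.
isosceles triangle


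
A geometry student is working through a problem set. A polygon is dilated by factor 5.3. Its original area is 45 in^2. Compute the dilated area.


Linear scale factor k = 5.3
Original area = 45 in^2
Rule: under a linear scaling by k, areas scale by k^2.
k^2 = 5.3^2 = 28.09
New area = 45 * 28.09
New area = 1264.05
1264.05 in^2


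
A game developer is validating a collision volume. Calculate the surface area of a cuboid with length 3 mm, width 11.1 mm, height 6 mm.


Shape: rectangular prism
l = 3 mm, w = 11.1 mm, h = 6 mm
Formula: SA = 2(lw + lh + wh)
lw = 33.3, lh = 18, wh = 66.6
lw + lh + wh = 117.9
SA = 2 * 117.9
SA = 235.8
235.8 mm^2


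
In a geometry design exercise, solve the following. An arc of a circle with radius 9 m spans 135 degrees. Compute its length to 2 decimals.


Shape: circular arc
Radius r = 9 m, Angle = 135 degrees
Formula: L = (angle/360) * 2 * pi * r
2 * pi * r = 18 * pi
L = (135/360) * 18 * pi
L = 6.75 * pi
L = 21.21
21.21 m


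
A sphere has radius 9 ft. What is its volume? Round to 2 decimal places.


Shape: sphere
Radius r = 9 ft
Formula: V = (4/3) * pi * r^3
r^3 = 729
(4/3) * 729 = 972
V = 972 * pi
V = 3053.63
3053.63 ft^3


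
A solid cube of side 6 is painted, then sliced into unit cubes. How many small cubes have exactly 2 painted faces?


Large cube: 6 x 6 x 6, cut into unit cubes.
n = 6, so n - 2 = 4
Cubes with 2 painted faces lie along the edges, excluding corners.
A cube has 12 edges; each contributes (n - 2) = 4 such cubes.
Count = 12 * 4 = 48
48 unit cubes


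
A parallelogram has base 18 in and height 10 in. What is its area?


Shape: parallelogram
Base b = 18 in, Height h = 10 in
Formula: A = b * h
A = 18 * 10
A = 180
180 in^2


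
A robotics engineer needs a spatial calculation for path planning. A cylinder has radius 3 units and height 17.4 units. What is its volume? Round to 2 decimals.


Shape: cylinder
Radius r = 3 units, Height h = 17.4 units
Formula: V = pi * r^2 * h
r^2 = 9
V = pi * 9 * 17.4
V = 156.6 * pi
V = 491.97
491.97 units^3


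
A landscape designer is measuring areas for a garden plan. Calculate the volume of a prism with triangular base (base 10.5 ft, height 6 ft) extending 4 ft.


Shape: triangular prism
Triangle base = 10.5 ft, triangle height = 6 ft, prism length L = 4 ft
Formula: V = (1/2 * b * h_tri) * L
Cross-section area = 0.5 * 10.5 * 6 = 31.5
V = 31.5 * 4
V = 126
126 ft^3


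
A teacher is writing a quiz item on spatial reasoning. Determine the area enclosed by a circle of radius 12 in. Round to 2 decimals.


Shape: circle
Radius r = 12 in
Formula: A = pi * r^2
r^2 = 12^2 = 144
A = pi * 144
A = 452.39
452.39 in^2


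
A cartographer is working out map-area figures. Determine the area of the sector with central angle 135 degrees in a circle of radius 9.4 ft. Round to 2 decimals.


Shape: circular sector
Radius r = 9.4 ft, Angle = 135 degrees
Formula: A = (angle/360) * pi * r^2
r^2 = 88.36
Fraction of circle = 135/360
A = (135/360) * pi * 88.36
A = 33.135 * pi
A = 104.1
104.1 ft^2


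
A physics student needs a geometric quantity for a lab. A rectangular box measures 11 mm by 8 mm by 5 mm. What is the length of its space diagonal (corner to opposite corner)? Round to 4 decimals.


Shape: rectangular box (space diagonal)
l = 11 mm, w = 8 mm, h = 5 mm
Visualize: the diagonal of the base, then a right triangle with that diagonal and the height.
Formula: d = sqrt(l^2 + w^2 + h^2)
l^2 + w^2 + h^2 = 121 + 64 + 25 = 210
d = sqrt(210)
d = 14.4914
14.4914 mm


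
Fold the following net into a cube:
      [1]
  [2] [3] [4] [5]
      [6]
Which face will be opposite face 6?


Net: cross layout. Take square 3 as the base (bottom).
Fold the four squares in the horizontal row up around 3: 2 -> left, 4 -> right, 5 wraps to the top.
Fold 1 and 6 up from 3: 1 -> back, 6 -> front.
Opposite pairs are therefore: (1, 6), (2, 4), (3, 5).
Face 6 is opposite face 1.
face 1


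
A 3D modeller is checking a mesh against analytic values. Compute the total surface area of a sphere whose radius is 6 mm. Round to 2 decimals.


Shape: sphere
Radius r = 6 mm
Formula: SA = 4 * pi * r^2
r^2 = 36
SA = 4 * pi * 36
SA = 144 * pi
SA = 452.39
452.39 mm^2


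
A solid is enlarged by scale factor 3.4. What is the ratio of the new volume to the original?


Linear scale factor k = 3.4
Rule: under a linear scaling by k, volumes scale by k^3.
k^3 = 3.4 * 3.4 * 3.4
k^3 = 11.56 * 3.4
k^3 = 39.304
Volume scales by a factor of 39.304.
39.304 (dimensionless)


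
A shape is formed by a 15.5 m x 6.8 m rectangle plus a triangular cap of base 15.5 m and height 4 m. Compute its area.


Composite shape: rectangle + triangle
Rectangle area = 15.5 * 6.8 = 105.4
Triangle area = 0.5 * 15.5 * 4 = 31
Total = 105.4 + 31
Total = 136.4
136.4 m^2


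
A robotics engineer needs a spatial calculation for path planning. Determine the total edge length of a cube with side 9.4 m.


Shape: cube
Side s = 9.4 m
A cube has 12 edges, all equal.
Formula: total edge length = 12 * s
Total = 12 * 9.4
Total = 112.8
112.8 m


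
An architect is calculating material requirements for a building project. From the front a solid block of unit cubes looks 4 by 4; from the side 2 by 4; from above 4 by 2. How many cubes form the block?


Orthographic views of a solid rectangular block:
Front view 4 x 4 -> length = 4, height = 4
Side view 2 x 4 -> width = 2, height = 4 (consistent)
Top view 4 x 2 -> confirms length = 4, width = 2
The block is 4 x 2 x 4.
Total unit cubes = 4 * 2 * 4 = 32
32 unit cubes


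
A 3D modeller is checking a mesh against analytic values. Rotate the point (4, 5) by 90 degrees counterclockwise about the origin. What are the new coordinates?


Transformation: rotation about the origin
Original point: (4, 5)
Rule for 90 deg counterclockwise: (x, y) -> (-y, x)
Apply: (4, 5) -> (-5, 4)
(-5, 4)


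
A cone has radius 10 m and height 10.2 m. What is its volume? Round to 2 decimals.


Shape: cone
Radius r = 10 m, Height h = 10.2 m
Formula: V = (1/3) * pi * r^2 * h
r^2 = 100
pi * r^2 * h = pi * 100 * 10.2 = 1020 * pi
V = 1020 * pi / 3
V = 1068.14
1068.14 m^3


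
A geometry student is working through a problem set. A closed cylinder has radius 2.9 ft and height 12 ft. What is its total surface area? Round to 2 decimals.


Shape: closed cylinder
Radius r = 2.9 ft, Height h = 12 ft
Formula: SA = 2*pi*r^2 + 2*pi*r*h = 2*pi*r*(r + h)
r + h = 14.9
2 * r * (r + h) = 2 * 2.9 * 14.9 = 86.42
SA = 86.42 * pi
SA = 271.5
271.5 ft^2


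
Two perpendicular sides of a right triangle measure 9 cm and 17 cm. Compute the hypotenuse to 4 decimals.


Shape: right triangle
Legs a = 9 cm, b = 17 cm
Formula: c = sqrt(a^2 + b^2)
a^2 = 81, b^2 = 289
a^2 + b^2 = 370
c = sqrt(370)
c = 19.2354
19.2354 cm


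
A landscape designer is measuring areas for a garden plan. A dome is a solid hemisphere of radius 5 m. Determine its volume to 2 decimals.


Shape: hemisphere (half of a sphere)
Radius r = 5 m
Formula: V = (1/2) * (4/3) * pi * r^3 = (2/3) * pi * r^3
r^3 = 125
(2/3) * 125 = 83.333333
V = 83.333333 * pi
V = 261.8
261.8 m^3


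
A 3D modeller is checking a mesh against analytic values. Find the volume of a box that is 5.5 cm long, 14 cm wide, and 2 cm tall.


Shape: rectangular prism
l = 5.5 cm, w = 14 cm, h = 2 cm
Formula: V = l * w * h
V = 5.5 * 14 * 2
V = 77 * 2
V = 154
154 cm^3


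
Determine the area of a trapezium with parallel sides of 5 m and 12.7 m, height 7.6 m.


Shape: trapezoid
Parallel sides a = 5 m, b = 12.7 m; Height h = 7.6 m
Formula: A = (a + b) * h / 2
a + b = 5 + 12.7 = 17.7
A = 17.7 * 7.6 / 2
A = 134.52 / 2
A = 67.26
67.26 m^2


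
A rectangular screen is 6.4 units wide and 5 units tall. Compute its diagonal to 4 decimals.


Shape: rectangle (diagonal via Pythagoras)
Sides: 6.4 units and 5 units
Formula: d = sqrt(l^2 + w^2)
l^2 = 40.96, w^2 = 25
l^2 + w^2 = 65.96
d = sqrt(65.96)
d = 8.1216
8.1216 units


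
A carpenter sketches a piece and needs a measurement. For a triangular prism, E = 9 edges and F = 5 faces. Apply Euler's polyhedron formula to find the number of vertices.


Polyhedron: triangular prism
Euler's formula for convex polyhedra: V - E + F = 2
Given: E = 9 edges and F = 5 faces
Solve for V:
V = 2 + E - F = 2 + 9 - 5 = 6
6 vertices


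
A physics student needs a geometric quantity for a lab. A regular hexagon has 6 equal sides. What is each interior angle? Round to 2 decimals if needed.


Shape: regular hexagon (6 sides)
Formula: interior angle = (n - 2) * 180 / n
(n - 2) = 4
(n - 2) * 180 = 720
angle = 720 / 6
angle = 120
120 degrees


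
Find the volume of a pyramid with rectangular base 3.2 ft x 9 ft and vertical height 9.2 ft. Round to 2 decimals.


Shape: rectangular pyramid
Base: 3.2 ft x 9 ft, Height h = 9.2 ft
Formula: V = (1/3) * base_area * h
base_area = 3.2 * 9 = 28.8
base_area * h = 28.8 * 9.2 = 264.96
V = 264.96 / 3
V = 88.32
88.32 ft^3


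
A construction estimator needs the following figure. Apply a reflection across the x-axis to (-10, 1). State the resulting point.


Transformation: reflection
Original point: (-10, 1)
Rule for reflection over the x-axis: (x, y) -> (x, -y)
Apply: (-10, 1) -> (-10, -1)
(-10, -1)


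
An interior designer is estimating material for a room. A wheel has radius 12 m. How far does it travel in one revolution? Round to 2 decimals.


Shape: circle
Radius r = 12 m
Formula: C = 2 * pi * r
C = 2 * pi * 12
C = 24 * pi
C = 75.4
75.4 m


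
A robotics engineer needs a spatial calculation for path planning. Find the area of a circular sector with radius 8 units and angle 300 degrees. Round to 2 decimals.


Shape: circular sector
Radius r = 8 units, Angle = 300 degrees
Formula: A = (angle/360) * pi * r^2
r^2 = 64
Fraction of circle = 300/360
A = (300/360) * pi * 64
A = 53.333333 * pi
A = 167.55
167.55 units^2


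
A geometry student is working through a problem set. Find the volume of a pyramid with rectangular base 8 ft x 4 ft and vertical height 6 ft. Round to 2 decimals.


Shape: rectangular pyramid
Base: 8 ft x 4 ft, Height h = 6 ft
Formula: V = (1/3) * base_area * h
base_area = 8 * 4 = 32
base_area * h = 32 * 6 = 192
V = 192 / 3
V = 64
64 ft^3


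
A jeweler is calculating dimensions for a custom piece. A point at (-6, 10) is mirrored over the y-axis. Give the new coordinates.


Transformation: reflection
Original point: (-6, 10)
Rule for reflection over the y-axis: (x, y) -> (-x, y)
Apply: (-6, 10) -> (6, 10)
(6, 10)


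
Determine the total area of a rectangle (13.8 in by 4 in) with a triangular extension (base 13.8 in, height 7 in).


Composite shape: rectangle + triangle
Rectangle area = 13.8 * 4 = 55.2
Triangle area = 0.5 * 13.8 * 7 = 48.3
Total = 55.2 + 48.3
Total = 103.5
103.5 in^2


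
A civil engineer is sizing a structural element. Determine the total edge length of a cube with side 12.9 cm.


Shape: cube
Side s = 12.9 cm
A cube has 12 edges, all equal.
Formula: total edge length = 12 * s
Total = 12 * 12.9
Total = 154.8
154.8 cm


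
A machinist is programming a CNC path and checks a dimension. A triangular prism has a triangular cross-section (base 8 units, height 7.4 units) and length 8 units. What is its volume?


Shape: triangular prism
Triangle base = 8 units, triangle height = 7.4 units, prism length L = 8 units
Formula: V = (1/2 * b * h_tri) * L
Cross-section area = 0.5 * 8 * 7.4 = 29.6
V = 29.6 * 8
V = 236.8
236.8 units^3


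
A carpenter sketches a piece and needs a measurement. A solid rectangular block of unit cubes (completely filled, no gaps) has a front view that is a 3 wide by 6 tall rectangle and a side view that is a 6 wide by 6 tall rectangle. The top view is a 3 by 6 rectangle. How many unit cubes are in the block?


Orthographic views of a solid rectangular block:
Front view 3 x 6 -> length = 3, height = 6
Side view 6 x 6 -> width = 6, height = 6 (consistent)
Top view 3 x 6 -> confirms length = 3, width = 6
The block is 3 x 6 x 6.
Total unit cubes = 3 * 6 * 6 = 108
108 unit cubes


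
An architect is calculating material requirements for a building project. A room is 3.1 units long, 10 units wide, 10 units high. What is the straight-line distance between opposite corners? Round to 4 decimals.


Shape: rectangular box (space diagonal)
l = 3.1 units, w = 10 units, h = 10 units
Visualize: the diagonal of the base, then a right triangle with that diagonal and the height.
Formula: d = sqrt(l^2 + w^2 + h^2)
l^2 + w^2 + h^2 = 9.61 + 100 + 100 = 209.61
d = sqrt(209.61)
d = 14.4779
14.4779 units


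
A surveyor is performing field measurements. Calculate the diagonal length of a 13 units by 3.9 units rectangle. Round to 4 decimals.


Shape: rectangle (diagonal via Pythagoras)
Sides: 13 units and 3.9 units
Formula: d = sqrt(l^2 + w^2)
l^2 = 169, w^2 = 15.21
l^2 + w^2 = 184.21
d = sqrt(184.21)
d = 13.5724
13.5724 units


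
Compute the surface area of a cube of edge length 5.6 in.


Shape: cube
Side s = 5.6 in
A cube has 6 square faces.
Formula: SA = 6 * s^2
s^2 = 31.36
SA = 6 * 31.36
SA = 188.16
188.16 in^2


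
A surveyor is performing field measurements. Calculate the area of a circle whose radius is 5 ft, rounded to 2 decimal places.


Shape: circle
Radius r = 5 ft
Formula: A = pi * r^2
r^2 = 5^2 = 25
A = pi * 25
A = 78.54
78.54 ft^2


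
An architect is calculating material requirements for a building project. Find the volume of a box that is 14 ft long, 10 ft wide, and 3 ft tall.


Shape: rectangular prism
l = 14 ft, w = 10 ft, h = 3 ft
Formula: V = l * w * h
V = 14 * 10 * 3
V = 140 * 3
V = 420
420 ft^3
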